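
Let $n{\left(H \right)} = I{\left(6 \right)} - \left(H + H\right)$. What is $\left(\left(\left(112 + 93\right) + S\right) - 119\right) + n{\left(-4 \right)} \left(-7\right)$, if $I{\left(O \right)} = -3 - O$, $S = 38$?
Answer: $131$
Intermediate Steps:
$n{\left(H \right)} = -9 - 2 H$ ($n{\left(H \right)} = \left(-3 - 6\right) - \left(H + H\right) = \left(-3 - 6\right) - 2 H = -9 - 2 H$)
$\left(\left(\left(112 + 93\right) + S\right) - 119\right) + n{\left(-4 \right)} \left(-7\right) = \left(\left(\left(112 + 93\right) + 38\right) - 119\right) + \left(-9 - -8\right) \left(-7\right) = \left(\left(205 + 38\right) - 119\right) + \left(-9 + 8\right) \left(-7\right) = \left(243 - 119\right) - -7 = 124 + 7 = 131$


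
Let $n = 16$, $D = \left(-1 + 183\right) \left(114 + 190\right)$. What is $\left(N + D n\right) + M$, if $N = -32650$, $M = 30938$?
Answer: $883536$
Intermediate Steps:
$D = 55328$ ($D = 182 \cdot 304 = 55328$)
$\left(N + D n\right) + M = \left(-32650 + 55328 \cdot 16\right) + 30938 = \left(-32650 + 885248\right) + 30938 = 852598 + 30938 = 883536$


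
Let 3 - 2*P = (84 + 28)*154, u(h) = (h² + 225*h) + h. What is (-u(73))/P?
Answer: 43654/17245 ≈ 2.5314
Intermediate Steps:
u(h) = h² + 226*h
P = -17245/2 (P = 3/2 - (84 + 28)*154/2 = 3/2 - 56*154 = 3/2 - ½*17248 = 3/2 - 8624 = -17245/2 ≈ -8622.5)
(-u(73))/P = (-73*(226 + 73))/(-17245/2) = -73*299*(-2/17245) = -1*21827*(-2/17245) = -21827*(-2/17245) = 43654/17245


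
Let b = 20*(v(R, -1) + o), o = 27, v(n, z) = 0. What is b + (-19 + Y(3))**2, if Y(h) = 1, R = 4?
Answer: 864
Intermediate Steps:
b = 540 (b = 20*(0 + 27) = 20*27 = 540)
b + (-19 + Y(3))**2 = 540 + (-19 + 1)**2 = 540 + (-18)**2 = 540 + 324 = 864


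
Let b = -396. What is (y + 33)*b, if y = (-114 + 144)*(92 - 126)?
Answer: 390852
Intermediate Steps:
y = -1020 (y = 30*(-34) = -1020)
(y + 33)*b = (-1020 + 33)*(-396) = -987*(-396) = 390852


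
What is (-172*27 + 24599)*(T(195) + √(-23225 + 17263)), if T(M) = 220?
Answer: 4390100 + 19955*I*√5962 ≈ 4.3901e+6 + 1.5408e+6*I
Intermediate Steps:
(-172*27 + 24599)*(T(195) + √(-23225 + 17263)) = (-172*27 + 24599)*(220 + √(-23225 + 17263)) = (-4644 + 24599)*(220 + √(-5962)) = 19955*(220 + I*√5962) = 4390100 + 19955*I*√5962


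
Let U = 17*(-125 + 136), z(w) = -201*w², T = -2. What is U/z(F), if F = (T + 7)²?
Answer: -187/125625 ≈ -0.0014886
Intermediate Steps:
F = 25 (F = (-2 + 7)² = 5² = 25)
U = 187 (U = 17*11 = 187)
U/z(F) = 187/((-201*25²)) = 187/((-201*625)) = 187/(-125625) = 187*(-1/125625) = -187/125625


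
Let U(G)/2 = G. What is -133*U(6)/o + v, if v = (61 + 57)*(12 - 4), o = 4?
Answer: 545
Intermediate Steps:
U(G) = 2*G
v = 944 (v = 118*8 = 944)
-133*U(6)/o + v = -133*2*6/4 + 944 = -1596/4 + 944 = -133*3 + 944 = -399 + 944 = 545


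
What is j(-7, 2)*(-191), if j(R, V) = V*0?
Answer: 0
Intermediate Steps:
j(R, V) = 0
j(-7, 2)*(-191) = 0*(-191) = 0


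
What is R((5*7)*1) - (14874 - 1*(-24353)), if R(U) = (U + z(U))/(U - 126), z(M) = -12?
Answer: -3569680/91 ≈ -39227.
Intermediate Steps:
R(U) = (-12 + U)/(-126 + U) (R(U) = (U - 12)/(U - 126) = (-12 + U)/(-126 + U))
R((5*7)*1) - (14874 - 1*(-24353)) = (-12 + (5*7)*1)/(-126 + (5*7)*1) - (14874 - 1*(-24353)) = (-12 + 35*1)/(-126 + 35*1) - (14874 + 24353) = (-12 + 35)/(-126 + 35) - 1*39227 = 23/(-91) - 39227 = -1/91*23 - 39227 = -23/91 - 39227 = -3569680/91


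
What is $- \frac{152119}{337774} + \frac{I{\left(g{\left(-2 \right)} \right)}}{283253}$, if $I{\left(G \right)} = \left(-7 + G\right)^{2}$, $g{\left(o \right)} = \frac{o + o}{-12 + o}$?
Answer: $- \frac{2110573849477}{4688099442278} \approx -0.4502$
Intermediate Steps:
$g{\left(o \right)} = \frac{2 o}{-12 + o}$
$- \frac{152119}{337774} + \frac{I{\left(g{\left(-2 \right)} \right)}}{283253} = - \frac{152119}{337774} + \frac{\left(-7 + 2 \left(-2\right) \frac{1}{-12 - 2}\right)^{2}}{283253} = \left(-152119\right) \frac{1}{337774} + \left(-7 + 2 \left(-2\right) \frac{1}{-14}\right)^{2} \cdot \frac{1}{283253} = - \frac{152119}{337774} + \left(-7 + 2 \left(-2\right) \left(- \frac{1}{14}\right)\right)^{2} \cdot \frac{1}{283253} = - \frac{152119}{337774} + \left(-7 + \frac{2}{7}\right)^{2} \cdot \frac{1}{283253} = - \frac{152119}{337774} + \left(- \frac{47}{7}\right)^{2} \cdot \frac{1}{283253} = - \frac{152119}{337774} + \frac{2209}{49} \cdot \frac{1}{283253} = - \frac{152119}{337774} + \frac{2209}{13879397} = - \frac{2110573849477}{4688099442278}$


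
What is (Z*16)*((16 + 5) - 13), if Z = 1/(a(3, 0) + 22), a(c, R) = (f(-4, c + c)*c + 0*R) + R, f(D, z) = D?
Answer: 64/5 ≈ 12.800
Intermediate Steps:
a(c, R) = R - 4*c (a(c, R) = (-4*c + 0*R) + R = (-4*c + 0) + R = -4*c + R = R - 4*c)
Z = 1/10 (Z = 1/((0 - 4*3) + 22) = 1/((0 - 12) + 22) = 1/(-12 + 22) = 1/10 ≈ 0.10000)
(Z*16)*((16 + 5) - 13) = ((1/10)*16)*((16 + 5) - 13) = 8*(21 - 13)/5 = (8/5)*8 = 64/5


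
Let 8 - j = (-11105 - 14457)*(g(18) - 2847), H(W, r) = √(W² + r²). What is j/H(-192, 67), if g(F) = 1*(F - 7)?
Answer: -5576448*√41353/3181 ≈ -3.5649e+5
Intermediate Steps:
g(F) = -7 + F (g(F) = 1*(-7 + F) = -7 + F)
j = -72493824 (j = 8 - (-11105 - 14457)*((-7 + 18) - 2847) = 8 - (-25562)*(11 - 2847) = 8 - (-25562)*(-2836) = 8 - 1*72493832 = 8 - 72493832 = -72493824)
j/H(-192, 67) = -72493824/√((-192)² + 67²) = -72493824/√(36864 + 4489) = -72493824*√41353/41353 = -5576448*√41353/3181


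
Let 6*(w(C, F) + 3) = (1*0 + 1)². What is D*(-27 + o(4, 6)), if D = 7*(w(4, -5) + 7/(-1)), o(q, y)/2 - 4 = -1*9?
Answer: 15281/6 ≈ 2546.8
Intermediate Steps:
w(C, F) = -17/6 (w(C, F) = -3 + (1*0 + 1)²/6 = -3 + (0 + 1)²/6 = -3 + (⅙)*1² = -3 + (⅙)*1 = -3 + ⅙ = -17/6)
o(q, y) = -10 (o(q, y) = 8 + 2*(-1*9) = 8 + 2*(-9) = 8 - 18 = -10)
D = -413/6 (D = 7*(-17/6 + 7/(-1)) = 7*(-17/6 + 7*(-1)) = 7*(-17/6 - 7) = 7*(-59/6) = -413/6 ≈ -68.833)
D*(-27 + o(4, 6)) = -413*(-27 - 10)/6 = -413/6*(-37) = 15281/6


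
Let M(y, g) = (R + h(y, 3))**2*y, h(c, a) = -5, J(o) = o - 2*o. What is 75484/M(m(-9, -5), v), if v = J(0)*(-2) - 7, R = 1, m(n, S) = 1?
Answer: 18871/4 ≈ 4717.8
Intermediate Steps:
J(o) = -o
v = -7 (v = -1*0*(-2) - 7 = 0*(-2) - 7 = 0 - 7 = -7)
M(y, g) = 16*y (M(y, g) = (1 - 5)**2*y = (-4)**2*y = 16*y)
75484/M(m(-9, -5), v) = 75484/((16*1)) = 75484/16 = 75484*(1/16) = 18871/4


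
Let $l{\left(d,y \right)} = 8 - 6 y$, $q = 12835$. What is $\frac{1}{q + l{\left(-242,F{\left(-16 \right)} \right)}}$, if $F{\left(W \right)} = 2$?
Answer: $\frac{1}{12831} \approx 7.7936 \cdot 10^{-5}$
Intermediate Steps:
$\frac{1}{q + l{\left(-242,F{\left(-16 \right)} \right)}} = \frac{1}{12835 + \left(8 - 12\right)} = \frac{1}{12835 - 4} = \frac{1}{12831}$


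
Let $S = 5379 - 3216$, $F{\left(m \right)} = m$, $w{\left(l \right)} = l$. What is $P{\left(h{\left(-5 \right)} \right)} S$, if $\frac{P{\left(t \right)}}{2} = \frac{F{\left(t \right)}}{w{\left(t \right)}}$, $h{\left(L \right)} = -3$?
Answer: $4326$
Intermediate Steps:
$S = 2163$
$P{\left(t \right)} = 2$ ($P{\left(t \right)} = 2 \frac{t}{t} = 2 \cdot 1 = 2$)
$P{\left(h{\left(-5 \right)} \right)} S = 2 \cdot 2163 = 4326$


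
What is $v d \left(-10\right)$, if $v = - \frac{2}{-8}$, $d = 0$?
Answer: $0$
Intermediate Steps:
$v = \frac{1}{4}$ ($v = \left(-2\right) \left(- \frac{1}{8}\right) = \frac{1}{4} \approx 0.25$)
$v d \left(-10\right) = \frac{1}{4} \cdot 0 \left(-10\right) = 0 \left(-10\right) = 0$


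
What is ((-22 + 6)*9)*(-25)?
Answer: 3600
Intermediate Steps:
((-22 + 6)*9)*(-25) = -16*9*(-25) = -144*(-25) = 3600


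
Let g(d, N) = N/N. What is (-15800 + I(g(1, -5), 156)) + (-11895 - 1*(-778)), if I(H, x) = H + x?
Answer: -26760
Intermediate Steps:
g(d, N) = 1
(-15800 + I(g(1, -5), 156)) + (-11895 - 1*(-778)) = (-15800 + (1 + 156)) + (-11895 - 1*(-778)) = (-15800 + 157) + (-11895 + 778) = -15643 - 11117 = -26760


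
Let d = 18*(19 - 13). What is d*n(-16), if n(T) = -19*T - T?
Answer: 34560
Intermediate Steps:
n(T) = -20*T
d = 108 (d = 18*6 = 108)
d*n(-16) = 108*(-20*(-16)) = 108*320 = 34560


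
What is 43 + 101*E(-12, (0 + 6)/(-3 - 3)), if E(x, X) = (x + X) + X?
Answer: -1371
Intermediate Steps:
E(x, X) = x + 2*X (E(x, X) = (X + x) + X = x + 2*X)
43 + 101*E(-12, (0 + 6)/(-3 - 3)) = 43 + 101*(-12 + 2*((0 + 6)/(-3 - 3))) = 43 + 101*(-12 + 2*(6/(-6))) = 43 + 101*(-12 + 2*(6*(-⅙))) = 43 + 101*(-12 + 2*(-1)) = 43 + 101*(-12 - 2) = 43 + 101*(-14) = 43 - 1414 = -1371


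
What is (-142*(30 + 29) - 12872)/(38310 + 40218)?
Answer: -10625/39264 ≈ -0.27060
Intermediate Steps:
(-142*(30 + 29) - 12872)/(38310 + 40218) = (-142*59 - 12872)/78528 = (-8378 - 12872)*(1/78528) = -21250*1/78528 = -10625/39264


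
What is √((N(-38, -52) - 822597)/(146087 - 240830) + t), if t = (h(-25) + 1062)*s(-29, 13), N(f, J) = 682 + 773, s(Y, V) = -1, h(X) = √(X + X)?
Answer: √(-964693932 - 4579245*I*√2)/957 ≈ 0.10894 - 32.455*I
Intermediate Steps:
h(X) = √2*√X (h(X) = √(2*X) = √2*√X)
N(f, J) = 1455
t = -1062 - 5*I*√2 (t = (√2*√(-25) + 1062)*(-1) = (√2*(5*I) + 1062)*(-1) = (5*I*√2 + 1062)*(-1) = (1062 + 5*I*√2)*(-1) = -1062 - 5*I*√2 ≈ -1062.0 - 7.0711*I)
√((N(-38, -52) - 822597)/(146087 - 240830) + t) = √((1455 - 822597)/(146087 - 240830) + (-1062 - 5*I*√2)) = √(-821142/(-94743) + (-1062 - 5*I*√2)) = √(-821142*(-1/94743) + (-1062 - 5*I*√2)) = √(91238/10527 + (-1062 - 5*I*√2)) = √(-11088436/10527 - 5*I*√2)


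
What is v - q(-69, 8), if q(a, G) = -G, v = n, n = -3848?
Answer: -3840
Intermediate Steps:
v = -3848
v - q(-69, 8) = -3848 - (-1)*8 = -3848 - 1*(-8) = -3848 + 8 = -3840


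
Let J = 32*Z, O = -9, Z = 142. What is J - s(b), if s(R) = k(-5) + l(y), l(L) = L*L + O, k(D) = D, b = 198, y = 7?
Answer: 4509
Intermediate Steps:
J = 4544 (J = 32*142 = 4544)
l(L) = -9 + L**2 (l(L) = L*L - 9 = L**2 - 9 = -9 + L**2)
s(R) = 35 (s(R) = -5 + (-9 + 7**2) = -5 + (-9 + 49) = -5 + 40 = 35)
J - s(b) = 4544 - 1*35 = 4544 - 35 = 4509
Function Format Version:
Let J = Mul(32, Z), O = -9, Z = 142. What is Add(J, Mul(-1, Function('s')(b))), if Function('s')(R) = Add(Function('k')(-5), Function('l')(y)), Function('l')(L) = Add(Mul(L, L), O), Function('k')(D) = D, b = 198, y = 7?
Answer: 4509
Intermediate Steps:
J = 4544 (J = Mul(32, 142) = 4544)
Function('l')(L) = Add(-9, Pow(L, 2)) (Function('l')(L) = Add(Mul(L, L), -9) = Add(Pow(L, 2), -9) = Add(-9, Pow(L, 2)))
Function('s')(R) = 35 (Function('s')(R) = Add(-5, Add(-9, Pow(7, 2))) = Add(-5, Add(-9, 49)) = Add(-5, 40) = 35)
Add(J, Mul(-1, Function('s')(b))) = Add(4544, Mul(-1, 35)) = Add(4544, -35) = 4509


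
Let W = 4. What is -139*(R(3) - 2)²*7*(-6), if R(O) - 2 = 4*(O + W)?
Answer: 4576992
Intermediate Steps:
R(O) = 18 + 4*O (R(O) = 2 + 4*(O + 4) = 2 + 4*(4 + O) = 2 + (16 + 4*O) = 18 + 4*O)
-139*(R(3) - 2)²*7*(-6) = -139*((18 + 4*3) - 2)²*7*(-6) = -139*((18 + 12) - 2)²*7*(-6) = -139*(30 - 2)²*7*(-6) = -139*28²*7*(-6) = -139*784*7*(-6) = -762832*(-6) = -139*(-32928) = 4576992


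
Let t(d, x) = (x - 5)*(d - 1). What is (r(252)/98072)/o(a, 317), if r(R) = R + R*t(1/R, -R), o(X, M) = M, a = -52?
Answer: 64759/31088824 ≈ 0.0020830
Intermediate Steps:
t(d, x) = (-1 + d)*(-5 + x) (t(d, x) = (-5 + x)*(-1 + d) = (-1 + d)*(-5 + x))
r(R) = R + R*(4 + R - 5/R) (r(R) = R + R*(5 - (-1)*R - 5/R + (1/R)*(-R)) = R + R*(5 + R - 5/R + (-R)/R) = R + R*(5 + R - 5/R - 1) = R + R*(4 + R - 5/R))
(r(252)/98072)/o(a, 317) = ((-5 + 252*(5 + 252))/98072)/317 = ((-5 + 252*257)*(1/98072))*(1/317) = ((-5 + 64764)*(1/98072))*(1/317) = (64759*(1/98072))*(1/317) = (64759/98072)*(1/317) = 64759/31088824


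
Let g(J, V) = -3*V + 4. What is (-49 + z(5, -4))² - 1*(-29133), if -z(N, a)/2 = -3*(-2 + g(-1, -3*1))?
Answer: 29422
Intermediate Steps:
g(J, V) = 4 - 3*V
z(N, a) = 66 (z(N, a) = -(-6)*(-2 + (4 - (-9))) = -(-6)*(-2 + (4 - 3*(-3))) = -(-6)*(-2 + (4 + 9)) = -(-6)*(-2 + 13) = -(-6)*11 = -2*(-33) = 66)
(-49 + z(5, -4))² - 1*(-29133) = (-49 + 66)² - 1*(-29133) = 17² + 29133 = 289 + 29133 = 29422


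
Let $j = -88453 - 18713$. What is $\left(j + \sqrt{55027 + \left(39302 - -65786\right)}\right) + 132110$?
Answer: $24944 + \sqrt{160115} \approx 25344.0$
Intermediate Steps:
$j = -107166$
$\left(j + \sqrt{55027 + \left(39302 - -65786\right)}\right) + 132110 = \left(-107166 + \sqrt{55027 + \left(39302 - -65786\right)}\right) + 132110 = \left(-107166 + \sqrt{55027 + \left(39302 + 65786\right)}\right) + 132110 = \left(-107166 + \sqrt{55027 + 105088}\right) + 132110 = \left(-107166 + \sqrt{160115}\right) + 132110 = 24944 + \sqrt{160115}$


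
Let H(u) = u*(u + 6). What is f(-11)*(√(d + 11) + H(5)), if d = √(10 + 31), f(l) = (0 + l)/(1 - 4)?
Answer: 605/3 + 11*√(11 + √41)/3 ≈ 216.96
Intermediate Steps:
H(u) = u*(6 + u)
f(l) = -l/3 (f(l) = l/(-3) = l*(-⅓) = -l/3)
d = √41 ≈ 6.4031
f(-11)*(√(d + 11) + H(5)) = (-⅓*(-11))*(√(√41 + 11) + 5*(6 + 5)) = 11*(√(11 + √41) + 5*11)/3 = 11*(√(11 + √41) + 55)/3 = 11*(55 + √(11 + √41))/3 = 605/3 + 11*√(11 + √41)/3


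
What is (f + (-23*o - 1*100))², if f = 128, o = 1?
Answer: 25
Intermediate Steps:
(f + (-23*o - 1*100))² = (128 + (-23*1 - 1*100))² = (128 + (-23 - 100))² = (128 - 123)² = 5² = 25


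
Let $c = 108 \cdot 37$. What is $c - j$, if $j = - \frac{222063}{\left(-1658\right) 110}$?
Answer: $\frac{728568417}{182380} \approx 3994.8$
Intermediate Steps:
$c = 3996$
$j = \frac{222063}{182380}$ ($j = - \frac{222063}{-182380} = \left(-222063\right) \left(- \frac{1}{182380}\right) = \frac{222063}{182380} \approx 1.2176$)
$c - j = 3996 - \frac{222063}{182380} = \frac{728568417}{182380}$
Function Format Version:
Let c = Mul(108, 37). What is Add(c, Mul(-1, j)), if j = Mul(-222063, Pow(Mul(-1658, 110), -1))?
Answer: Rational(728568417, 182380) ≈ 3994.8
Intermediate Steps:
c = 3996
j = Rational(222063, 182380) (j = Mul(-222063, Pow(-182380, -1)) = Mul(-222063, Rational(-1, 182380)) = Rational(222063, 182380) ≈ 1.2176)
Add(c, Mul(-1, j)) = Add(3996, Mul(-1, Rational(222063, 182380))) = Add(3996, Rational(-222063, 182380)) = Rational(728568417, 182380)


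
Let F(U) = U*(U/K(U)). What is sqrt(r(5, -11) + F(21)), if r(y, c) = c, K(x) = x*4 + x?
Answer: I*sqrt(170)/5 ≈ 2.6077*I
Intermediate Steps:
K(x) = 5*x (K(x) = 4*x + x = 5*x)
F(U) = U/5 (F(U) = U*(U/((5*U))) = U*(U*(1/(5*U))) = U*(1/5) = U/5)
sqrt(r(5, -11) + F(21)) = sqrt(-11 + (1/5)*21) = sqrt(-11 + 21/5) = sqrt(-34/5) = I*sqrt(170)/5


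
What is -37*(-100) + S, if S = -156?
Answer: 3544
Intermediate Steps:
-37*(-100) + S = -37*(-100) - 156 = 3700 - 156 = 3544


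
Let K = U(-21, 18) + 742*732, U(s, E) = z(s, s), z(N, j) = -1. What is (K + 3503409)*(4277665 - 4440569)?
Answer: -659199507008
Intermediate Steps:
U(s, E) = -1
K = 543143 (K = -1 + 742*732 = -1 + 543144 = 543143)
(K + 3503409)*(4277665 - 4440569) = (543143 + 3503409)*(4277665 - 4440569) = 4046552*(-162904) = -659199507008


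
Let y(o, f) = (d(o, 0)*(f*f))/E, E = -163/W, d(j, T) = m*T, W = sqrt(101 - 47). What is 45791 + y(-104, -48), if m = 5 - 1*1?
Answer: 45791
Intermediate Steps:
W = 3*sqrt(6) (W = sqrt(54) = 3*sqrt(6) ≈ 7.3485)
m = 4 (m = 5 - 1 = 4)
d(j, T) = 4*T
E = -163*sqrt(6)/18 ≈ -22.181
y(o, f) = 0 (y(o, f) = ((4*0)*(f*f))/((-163*sqrt(6)/18)) = (0*f**2)*(-3*sqrt(6)/163) = 0*(-3*sqrt(6)/163) = 0)
45791 + y(-104, -48) = 45791 + 0 = 45791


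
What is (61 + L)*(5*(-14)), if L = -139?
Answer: 5460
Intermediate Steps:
(61 + L)*(5*(-14)) = (61 - 139)*(5*(-14)) = -78*(-70) = 5460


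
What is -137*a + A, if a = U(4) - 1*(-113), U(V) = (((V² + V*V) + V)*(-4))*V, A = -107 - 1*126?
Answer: 63198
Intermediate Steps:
A = -233 (A = -107 - 126 = -233)
U(V) = V*(-8*V² - 4*V) (U(V) = (((V² + V²) + V)*(-4))*V = ((2*V² + V)*(-4))*V = ((V + 2*V²)*(-4))*V = (-8*V² - 4*V)*V = V*(-8*V² - 4*V))
a = -463 (a = 4²*(-4 - 8*4) - 1*(-113) = 16*(-4 - 32) + 113 = 16*(-36) + 113 = -576 + 113 = -463)
-137*a + A = -137*(-463) - 233 = 63431 - 233 = 63198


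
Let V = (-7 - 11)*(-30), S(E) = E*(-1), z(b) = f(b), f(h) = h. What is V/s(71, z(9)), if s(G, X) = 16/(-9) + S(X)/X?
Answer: -972/5 ≈ -194.40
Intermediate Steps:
z(b) = b
S(E) = -E
s(G, X) = -25/9 (s(G, X) = 16/(-9) + (-X)/X = 16*(-1/9) - 1 = -16/9 - 1 = -25/9)
V = 540 (V = -18*(-30) = 540)
V/s(71, z(9)) = 540/(-25/9) = 540*(-9/25) = -972/5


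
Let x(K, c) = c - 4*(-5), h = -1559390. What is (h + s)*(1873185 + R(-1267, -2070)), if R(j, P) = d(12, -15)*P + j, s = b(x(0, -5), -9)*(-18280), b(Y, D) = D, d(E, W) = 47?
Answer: -2475375358360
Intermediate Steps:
x(K, c) = 20 + c (x(K, c) = c + 20 = 20 + c)
s = 164520 (s = -9*(-18280) = 164520)
R(j, P) = j + 47*P (R(j, P) = 47*P + j = j + 47*P)
(h + s)*(1873185 + R(-1267, -2070)) = (-1559390 + 164520)*(1873185 + (-1267 + 47*(-2070))) = -1394870*(1873185 + (-1267 - 97290)) = -1394870*(1873185 - 98557) = -1394870*1774628 = -2475375358360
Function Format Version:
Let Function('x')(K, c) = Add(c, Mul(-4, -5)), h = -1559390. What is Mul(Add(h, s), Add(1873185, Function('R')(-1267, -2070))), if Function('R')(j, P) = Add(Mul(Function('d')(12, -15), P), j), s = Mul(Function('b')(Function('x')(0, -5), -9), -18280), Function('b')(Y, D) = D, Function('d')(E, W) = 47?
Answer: -2475375358360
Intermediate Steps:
Function('x')(K, c) = Add(20, c) (Function('x')(K, c) = Add(c, 20) = Add(20, c))
s = 164520 (s = Mul(-9, -18280) = 164520)
Function('R')(j, P) = Add(j, Mul(47, P)) (Function('R')(j, P) = Add(Mul(47, P), j) = Add(j, Mul(47, P)))
Mul(Add(h, s), Add(1873185, Function('R')(-1267, -2070))) = Mul(Add(-1559390, 164520), Add(1873185, Add(-1267, Mul(47, -2070)))) = Mul(-1394870, Add(1873185, Add(-1267, -97290))) = Mul(-1394870, Add(1873185, -98557)) = Mul(-1394870, 1774628) = -2475375358360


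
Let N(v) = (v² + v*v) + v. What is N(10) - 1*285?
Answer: -75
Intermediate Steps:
N(v) = v + 2*v² (N(v) = (v² + v²) + v = 2*v² + v = v + 2*v²)
N(10) - 1*285 = 10*(1 + 2*10) - 1*285 = 10*(1 + 20) - 285 = 10*21 - 285 = 210 - 285 = -75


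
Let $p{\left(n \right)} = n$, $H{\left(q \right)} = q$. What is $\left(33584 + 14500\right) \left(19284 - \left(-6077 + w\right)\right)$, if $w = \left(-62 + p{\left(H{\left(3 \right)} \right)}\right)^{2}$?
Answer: $1052077920$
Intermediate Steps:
$w = 3481$ ($w = \left(-62 + 3\right)^{2} = \left(-59\right)^{2} = 3481$)
$\left(33584 + 14500\right) \left(19284 - \left(-6077 + w\right)\right) = \left(33584 + 14500\right) \left(19284 + \left(6077 - 3481\right)\right) = 48084 \left(19284 + \left(6077 - 3481\right)\right) = 48084 \left(19284 + 2596\right) = 48084 \cdot 21880 = 1052077920$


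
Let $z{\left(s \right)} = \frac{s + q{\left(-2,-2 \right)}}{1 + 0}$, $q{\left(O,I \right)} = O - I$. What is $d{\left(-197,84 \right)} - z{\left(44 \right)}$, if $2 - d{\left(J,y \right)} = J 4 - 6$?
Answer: $752$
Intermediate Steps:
$d{\left(J,y \right)} = 8 - 4 J$ ($d{\left(J,y \right)} = 2 - \left(J 4 - 6\right) = 2 - \left(4 J - 6\right) = 2 - \left(-6 + 4 J\right) = 8 - 4 J$)
$z{\left(s \right)} = s$ ($z{\left(s \right)} = \frac{s - 0}{1 + 0} = \frac{s + \left(-2 + 2\right)}{1} = 1 \left(s + 0\right) = 1 s = s$)
$d{\left(-197,84 \right)} - z{\left(44 \right)} = \left(8 - -788\right) - 44 = \left(8 + 788\right) - 44 = 796 - 44 = 752$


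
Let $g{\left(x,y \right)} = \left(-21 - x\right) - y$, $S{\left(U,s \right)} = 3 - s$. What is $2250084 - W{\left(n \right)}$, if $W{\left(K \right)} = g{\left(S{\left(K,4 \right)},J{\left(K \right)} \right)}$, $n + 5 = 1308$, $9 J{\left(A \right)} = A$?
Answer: $\frac{20252239}{9} \approx 2.2502 \cdot 10^{6}$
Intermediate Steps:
$J{\left(A \right)} = \frac{A}{9}$
$g{\left(x,y \right)} = -21 - x - y$
$n = 1303$ ($n = -5 + 1308 = 1303$)
$W{\left(K \right)} = -20 - \frac{K}{9}$ ($W{\left(K \right)} = -21 - \left(3 - 4\right) - \frac{K}{9} = -21 - -1 - \frac{K}{9} = -21 + 1 - \frac{K}{9} = -20 - \frac{K}{9}$)
$2250084 - W{\left(n \right)} = 2250084 - \left(-20 - \frac{1303}{9}\right) = 2250084 - - \frac{1483}{9} = 2250084 + \frac{1483}{9} = \frac{20252239}{9}$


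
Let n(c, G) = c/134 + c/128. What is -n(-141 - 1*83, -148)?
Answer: 917/268 ≈ 3.4216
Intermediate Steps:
n(c, G) = 131*c/8576 (n(c, G) = c*(1/134) + c*(1/128) = c/134 + c/128 = 131*c/8576)
-n(-141 - 1*83, -148) = -131*(-141 - 1*83)/8576 = -131*(-141 - 83)/8576 = -131*(-224)/8576 = -1*(-917/268) = 917/268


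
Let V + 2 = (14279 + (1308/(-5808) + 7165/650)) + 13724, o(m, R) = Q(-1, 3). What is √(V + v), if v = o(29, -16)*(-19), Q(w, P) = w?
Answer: √57320178565/1430 ≈ 167.42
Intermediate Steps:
o(m, R) = -1
v = 19 (v = -1*(-19) = 19)
V = 881251161/31460 (V = -2 + ((14279 + (1308/(-5808) + 7165/650)) + 13724) = -2 + ((14279 + (1308*(-1/5808) + 7165*(1/650))) + 13724) = -2 + ((14279 + (-109/484 + 1433/130)) + 13724) = -2 + ((14279 + 339701/31460) + 13724) = -2 + (449557041/31460 + 13724) = -2 + 881314081/31460 = 881251161/31460 ≈ 28012.)
√(V + v) = √(881251161/31460 + 19) = √(881848901/31460) = √57320178565/1430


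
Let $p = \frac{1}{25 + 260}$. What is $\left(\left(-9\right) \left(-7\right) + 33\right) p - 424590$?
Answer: $- \frac{40336018}{95} \approx -4.2459 \cdot 10^{5}$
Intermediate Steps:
$p = \frac{1}{285} \approx 0.0035088$
$\left(\left(-9\right) \left(-7\right) + 33\right) p - 424590 = \left(\left(-9\right) \left(-7\right) + 33\right) \frac{1}{285} - 424590 = \left(63 + 33\right) \frac{1}{285} - 424590 = 96 \cdot \frac{1}{285} - 424590 = \frac{32}{95} - 424590 = - \frac{40336018}{95}$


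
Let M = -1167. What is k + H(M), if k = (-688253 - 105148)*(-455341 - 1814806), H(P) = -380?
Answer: 1801136899567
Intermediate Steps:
k = 1801136899947 (k = -793401*(-2270147) = 1801136899947)
k + H(M) = 1801136899947 - 380 = 1801136899567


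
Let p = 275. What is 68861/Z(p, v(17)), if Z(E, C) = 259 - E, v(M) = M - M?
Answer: -68861/16 ≈ -4303.8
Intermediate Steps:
v(M) = 0
68861/Z(p, v(17)) = 68861/(259 - 1*275) = 68861/(259 - 275) = 68861/(-16) = 68861*(-1/16) = -68861/16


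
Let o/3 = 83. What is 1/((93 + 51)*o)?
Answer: 1/35856 ≈ 2.7889e-5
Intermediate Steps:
o = 249 (o = 3*83 = 249)
1/((93 + 51)*o) = 1/((93 + 51)*249) = 1/(144*249) = 1/35856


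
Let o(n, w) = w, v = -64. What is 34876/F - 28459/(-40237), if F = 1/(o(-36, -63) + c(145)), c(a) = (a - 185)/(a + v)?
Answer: -7217198457337/3259197 ≈ -2.2144e+6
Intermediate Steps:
c(a) = (-185 + a)/(-64 + a) (c(a) = (a - 185)/(a - 64) = (-185 + a)/(-64 + a))
F = -81/5143 (F = 1/(-63 + (-185 + 145)/(-64 + 145)) = 1/(-63 - 40/81) = 1/(-5143/81) = -81/5143 ≈ -0.015750)
34876/F - 28459/(-40237) = 34876/(-81/5143) - 28459/(-40237) = 34876*(-5143/81) - 28459*(-1/40237) = -179367268/81 + 28459/40237 = -7217198457337/3259197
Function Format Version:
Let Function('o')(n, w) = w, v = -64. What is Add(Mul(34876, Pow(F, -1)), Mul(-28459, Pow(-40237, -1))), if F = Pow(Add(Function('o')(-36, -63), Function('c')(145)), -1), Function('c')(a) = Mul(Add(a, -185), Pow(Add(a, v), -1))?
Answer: Rational(-7217198457337, 3259197) ≈ -2.2144e+6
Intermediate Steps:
Function('c')(a) = Mul(Pow(Add(-64, a), -1), Add(-185, a)) (Function('c')(a) = Mul(Add(a, -185), Pow(Add(a, -64), -1)) = Mul(Add(-185, a), Pow(Add(-64, a), -1)) = Mul(Pow(Add(-64, a), -1), Add(-185, a)))
F = Rational(-81, 5143) (F = Pow(Add(-63, Mul(Pow(Add(-64, 145), -1), Add(-185, 145))), -1) = Pow(Add(-63, Mul(Pow(81, -1), -40)), -1) = Pow(Add(-63, Mul(Rational(1, 81), -40)), -1) = Pow(Add(-63, Rational(-40, 81)), -1) = Pow(Rational(-5143, 81), -1) = Rational(-81, 5143) ≈ -0.015750)
Add(Mul(34876, Pow(F, -1)), Mul(-28459, Pow(-40237, -1))) = Add(Mul(34876, Pow(Rational(-81, 5143), -1)), Mul(-28459, Pow(-40237, -1))) = Add(Mul(34876, Rational(-5143, 81)), Mul(-28459, Rational(-1, 40237))) = Add(Rational(-179367268, 81), Rational(28459, 40237)) = Rational(-7217198457337, 3259197)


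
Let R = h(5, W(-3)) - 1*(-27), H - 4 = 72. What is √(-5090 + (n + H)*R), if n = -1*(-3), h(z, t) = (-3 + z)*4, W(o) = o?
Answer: 5*I*√93 ≈ 48.218*I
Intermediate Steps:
h(z, t) = -12 + 4*z
H = 76 (H = 4 + 72 = 76)
R = 35 (R = (-12 + 4*5) - 1*(-27) = (-12 + 20) + 27 = 8 + 27 = 35)
n = 3
√(-5090 + (n + H)*R) = √(-5090 + (3 + 76)*35) = √(-5090 + 79*35) = √(-5090 + 2765) = √(-2325) = 5*I*√93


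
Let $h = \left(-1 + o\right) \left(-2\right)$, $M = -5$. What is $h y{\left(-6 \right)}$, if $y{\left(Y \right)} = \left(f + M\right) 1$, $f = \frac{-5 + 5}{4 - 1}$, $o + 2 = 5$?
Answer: $20$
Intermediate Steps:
$o = 3$ ($o = -2 + 5 = 3$)
$f = 0$ ($f = \frac{0}{3} = 0 \cdot \frac{1}{3} = 0$)
$y{\left(Y \right)} = -5$ ($y{\left(Y \right)} = \left(0 - 5\right) 1 = \left(-5\right) 1 = -5$)
$h = -4$ ($h = \left(-1 + 3\right) \left(-2\right) = 2 \left(-2\right) = -4$)
$h y{\left(-6 \right)} = \left(-4\right) \left(-5\right) = 20$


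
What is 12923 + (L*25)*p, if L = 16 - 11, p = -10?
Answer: 11673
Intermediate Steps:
L = 5
12923 + (L*25)*p = 12923 + (5*25)*(-10) = 12923 + 125*(-10) = 12923 - 1250 = 11673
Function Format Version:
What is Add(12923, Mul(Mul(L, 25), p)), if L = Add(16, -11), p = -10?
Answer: 11673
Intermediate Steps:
L = 5
Add(12923, Mul(Mul(L, 25), p)) = Add(12923, Mul(Mul(5, 25), -10)) = Add(12923, Mul(125, -10)) = Add(12923, -1250) = 11673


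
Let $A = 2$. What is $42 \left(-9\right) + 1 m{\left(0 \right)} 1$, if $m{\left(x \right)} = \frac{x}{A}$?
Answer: $-378$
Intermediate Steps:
$m{\left(x \right)} = \frac{x}{2}$
$42 \left(-9\right) + 1 m{\left(0 \right)} 1 = 42 \left(-9\right) + 1 \cdot \frac{1}{2} \cdot 0 \cdot 1 = -378 + 1 \cdot 0 \cdot 1 = -378 + 1 \cdot 0 = -378 + 0 = -378$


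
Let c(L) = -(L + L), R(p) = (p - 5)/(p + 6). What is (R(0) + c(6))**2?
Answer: 5929/36 ≈ 164.69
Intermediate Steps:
R(p) = (-5 + p)/(6 + p)
c(L) = -2*L
(R(0) + c(6))**2 = ((-5 + 0)/(6 + 0) - 2*6)**2 = (-5/6 - 12)**2 = (-77/6)**2 = 5929/36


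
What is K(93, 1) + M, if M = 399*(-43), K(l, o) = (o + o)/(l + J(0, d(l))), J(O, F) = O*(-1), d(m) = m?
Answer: -1595599/93 ≈ -17157.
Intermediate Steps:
J(O, F) = -O
K(l, o) = 2*o/l (K(l, o) = (o + o)/(l - 1*0) = (2*o)/(l + 0) = (2*o)/l = 2*o/l)
M = -17157
K(93, 1) + M = 2*1/93 - 17157 = 2*1*(1/93) - 17157 = 2/93 - 17157 = -1595599/93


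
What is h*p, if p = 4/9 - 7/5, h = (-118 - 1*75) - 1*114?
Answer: 13201/45 ≈ 293.36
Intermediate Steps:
h = -307 (h = (-118 - 75) - 114 = -193 - 114 = -307)
p = -43/45 (p = 4*(1/9) - 7*1/5 = 4/9 - 7/5 = -43/45 ≈ -0.95556)
h*p = -307*(-43/45) = 13201/45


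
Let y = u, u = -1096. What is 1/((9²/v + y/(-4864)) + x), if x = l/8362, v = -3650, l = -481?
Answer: 125384800/18257913 ≈ 6.8674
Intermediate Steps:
y = -1096
x = -13/226 (x = -481/8362 = -481*1/8362 = -13/226 ≈ -0.057522)
1/((9²/v + y/(-4864)) + x) = 1/((9²/(-3650) - 1096/(-4864)) - 13/226) = 1/((81*(-1/3650) - 1096*(-1/4864)) - 13/226) = 1/((-81/3650 + 137/608) - 13/226) = 1/(225401/1109600 - 13/226) = 1/(18257913/125384800) = 125384800/18257913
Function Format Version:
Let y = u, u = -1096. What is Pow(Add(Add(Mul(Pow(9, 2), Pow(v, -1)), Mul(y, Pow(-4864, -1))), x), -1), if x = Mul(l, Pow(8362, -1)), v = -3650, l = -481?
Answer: Rational(125384800, 18257913) ≈ 6.8674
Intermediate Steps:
y = -1096
x = Rational(-13, 226) (x = Mul(-481, Pow(8362, -1)) = Mul(-481, Rational(1, 8362)) = Rational(-13, 226) ≈ -0.057522)
Pow(Add(Add(Mul(Pow(9, 2), Pow(v, -1)), Mul(y, Pow(-4864, -1))), x), -1) = Pow(Add(Add(Mul(Pow(9, 2), Pow(-3650, -1)), Mul(-1096, Pow(-4864, -1))), Rational(-13, 226)), -1) = Pow(Add(Add(Mul(81, Rational(-1, 3650)), Mul(-1096, Rational(-1, 4864))), Rational(-13, 226)), -1) = Pow(Add(Add(Rational(-81, 3650), Rational(137, 608)), Rational(-13, 226)), -1) = Pow(Add(Rational(225401, 1109600), Rational(-13, 226)), -1) = Pow(Rational(18257913, 125384800), -1) = Rational(125384800, 18257913)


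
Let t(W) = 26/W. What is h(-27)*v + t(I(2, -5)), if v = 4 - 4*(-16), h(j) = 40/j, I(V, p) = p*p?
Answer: -67298/675 ≈ -99.701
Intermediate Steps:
I(V, p) = p**2
v = 68 (v = 4 + 64 = 68)
h(-27)*v + t(I(2, -5)) = (40/(-27))*68 + 26/((-5)**2) = (40*(-1/27))*68 + 26/25 = -40/27*68 + 26*(1/25) = -2720/27 + 26/25 = -67298/675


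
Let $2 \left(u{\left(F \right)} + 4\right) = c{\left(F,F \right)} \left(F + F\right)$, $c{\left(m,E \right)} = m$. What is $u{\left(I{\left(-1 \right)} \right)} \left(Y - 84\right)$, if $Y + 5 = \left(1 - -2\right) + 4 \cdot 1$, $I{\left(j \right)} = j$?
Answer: $246$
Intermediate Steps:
$u{\left(F \right)} = -4 + F^{2}$ ($u{\left(F \right)} = -4 + \frac{F \left(F + F\right)}{2} = -4 + \frac{F 2 F}{2} = -4 + \frac{2 F^{2}}{2} = -4 + F^{2}$)
$Y = 2$ ($Y = -5 + \left(\left(1 - -2\right) + 4 \cdot 1\right) = -5 + \left(\left(1 + 2\right) + 4\right) = -5 + \left(3 + 4\right) = -5 + 7 = 2$)
$u{\left(I{\left(-1 \right)} \right)} \left(Y - 84\right) = \left(-4 + \left(-1\right)^{2}\right) \left(2 - 84\right) = \left(-4 + 1\right) \left(-82\right) = \left(-3\right) \left(-82\right) = 246$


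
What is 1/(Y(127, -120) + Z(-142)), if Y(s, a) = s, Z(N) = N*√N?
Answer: 127/2879417 + 142*I*√142/2879417 ≈ 4.4106e-5 + 0.00058766*I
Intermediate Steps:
Z(N) = N^(3/2)
1/(Y(127, -120) + Z(-142)) = 1/(127 + (-142)^(3/2)) = 1/(127 - 142*I*√142)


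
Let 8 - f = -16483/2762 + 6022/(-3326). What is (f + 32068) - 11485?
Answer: 94614432357/4593206 ≈ 20599.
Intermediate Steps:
f = 72473259/4593206 (f = 8 - (-16483/2762 + 6022/(-3326)) = 8 - (-16483*1/2762 + 6022*(-1/3326)) = 8 - (-16483/2762 - 3011/1663) = 8 - 1*(-35727611/4593206) = 8 + 35727611/4593206 = 72473259/4593206 ≈ 15.778)
(f + 32068) - 11485 = (72473259/4593206 + 32068) - 11485 = 147367403267/4593206 - 11485 = 94614432357/4593206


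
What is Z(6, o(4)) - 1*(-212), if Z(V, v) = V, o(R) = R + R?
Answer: 218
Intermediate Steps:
o(R) = 2*R
Z(6, o(4)) - 1*(-212) = 6 - 1*(-212) = 6 + 212 = 218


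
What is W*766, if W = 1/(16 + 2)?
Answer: 383/9 ≈ 42.556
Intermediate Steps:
W = 1/18 ≈ 0.055556
W*766 = (1/18)*766 = 383/9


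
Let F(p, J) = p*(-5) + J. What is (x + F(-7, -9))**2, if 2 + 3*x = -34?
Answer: 196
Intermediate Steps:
x = -12 (x = -2/3 + (1/3)*(-34) = -2/3 - 34/3 = -12)
F(p, J) = J - 5*p (F(p, J) = -5*p + J = J - 5*p)
(x + F(-7, -9))**2 = (-12 + (-9 - 5*(-7)))**2 = (-12 + (-9 + 35))**2 = (-12 + 26)**2 = 14**2 = 196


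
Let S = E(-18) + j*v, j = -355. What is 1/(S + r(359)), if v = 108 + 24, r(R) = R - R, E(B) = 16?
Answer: -1/46844 ≈ -2.1347e-5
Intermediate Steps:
r(R) = 0
v = 132
S = -46844 (S = 16 - 355*132 = 16 - 46860 = -46844)
1/(S + r(359)) = 1/(-46844 + 0) = 1/(-46844) = -1/46844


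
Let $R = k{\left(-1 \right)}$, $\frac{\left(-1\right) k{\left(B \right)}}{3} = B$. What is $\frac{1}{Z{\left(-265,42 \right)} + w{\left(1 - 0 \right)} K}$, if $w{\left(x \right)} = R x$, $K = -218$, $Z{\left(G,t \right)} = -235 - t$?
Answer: $- \frac{1}{931} \approx -0.0010741$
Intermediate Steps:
$k{\left(B \right)} = - 3 B$
$R = 3$ ($R = \left(-3\right) \left(-1\right) = 3$)
$w{\left(x \right)} = 3 x$
$\frac{1}{Z{\left(-265,42 \right)} + w{\left(1 - 0 \right)} K} = \frac{1}{\left(-235 - 42\right) + 3 \left(1 - 0\right) \left(-218\right)} = \frac{1}{\left(-235 - 42\right) + 3 \left(1 + 0\right) \left(-218\right)} = \frac{1}{-277 + 3 \cdot 1 \left(-218\right)} = \frac{1}{-277 + 3 \left(-218\right)} = \frac{1}{-277 - 654} = \frac{1}{-931} = - \frac{1}{931}$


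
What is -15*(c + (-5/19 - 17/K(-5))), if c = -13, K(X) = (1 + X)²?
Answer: 65325/304 ≈ 214.88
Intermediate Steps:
-15*(c + (-5/19 - 17/K(-5))) = -15*(-13 + (-5/19 - 17/(1 - 5)²)) = -15*(-13 + (-5*1/19 - 17/((-4)²))) = -15*(-13 + (-5/19 - 17/16)) = -15*(-13 - 403/304) = -15*(-4355/304) = 65325/304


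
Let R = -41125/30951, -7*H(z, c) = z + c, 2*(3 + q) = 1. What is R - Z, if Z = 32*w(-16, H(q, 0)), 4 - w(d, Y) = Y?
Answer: -25543891/216657 ≈ -117.90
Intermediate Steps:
q = -5/2 (q = -3 + (½)*1 = -3 + ½ = -5/2 ≈ -2.5000)
H(z, c) = -c/7 - z/7 (H(z, c) = -(z + c)/7 = -(c + z)/7 = -c/7 - z/7)
w(d, Y) = 4 - Y
R = -41125/30951 (R = -41125*1/30951 = -41125/30951 ≈ -1.3287)
Z = 816/7 (Z = 32*(4 - (-⅐*0 - ⅐*(-5/2))) = 32*(4 - (0 + 5/14)) = 32*(4 - 1*5/14) = 32*(4 - 5/14) = 32*(51/14) = 816/7 ≈ 116.57)
R - Z = -41125/30951 - 1*816/7 = -41125/30951 - 816/7 = -25543891/216657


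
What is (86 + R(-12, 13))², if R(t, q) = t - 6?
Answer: 4624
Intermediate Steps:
R(t, q) = -6 + t
(86 + R(-12, 13))² = (86 + (-6 - 12))² = (86 - 18)² = 68² = 4624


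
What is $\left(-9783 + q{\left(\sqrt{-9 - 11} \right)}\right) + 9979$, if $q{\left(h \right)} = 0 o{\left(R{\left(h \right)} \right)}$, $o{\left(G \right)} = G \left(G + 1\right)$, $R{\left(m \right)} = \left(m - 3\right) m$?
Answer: $196$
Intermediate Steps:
$R{\left(m \right)} = m \left(-3 + m\right)$ ($R{\left(m \right)} = \left(-3 + m\right) m = m \left(-3 + m\right)$)
$o{\left(G \right)} = G \left(1 + G\right)$
$q{\left(h \right)} = 0$ ($q{\left(h \right)} = 0 h \left(-3 + h\right) \left(1 + h \left(-3 + h\right)\right) = 0 h \left(1 + h \left(-3 + h\right)\right) \left(-3 + h\right) = 0$)
$\left(-9783 + q{\left(\sqrt{-9 - 11} \right)}\right) + 9979 = \left(-9783 + 0\right) + 9979 = -9783 + 9979 = 196$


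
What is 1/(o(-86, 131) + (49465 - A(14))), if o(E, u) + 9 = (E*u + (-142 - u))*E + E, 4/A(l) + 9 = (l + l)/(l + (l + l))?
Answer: 25/26043112 ≈ 9.5995e-7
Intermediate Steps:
A(l) = -12/25 (A(l) = 4/(-9 + (l + l)/(l + (l + l))) = 4/(-9 + (2*l)/(l + 2*l)) = 4/(-9 + (2*l)/((3*l))) = 4/(-9 + (2*l)*(1/(3*l))) = 4/(-9 + ⅔) = 4/(-25/3) = 4*(-3/25) = -12/25)
o(E, u) = -9 + E + E*(-142 - u + E*u) (o(E, u) = -9 + ((E*u + (-142 - u))*E + E) = -9 + ((-142 - u + E*u)*E + E) = -9 + (E*(-142 - u + E*u) + E) = -9 + (E + E*(-142 - u + E*u)) = -9 + E + E*(-142 - u + E*u))
1/(o(-86, 131) + (49465 - A(14))) = 1/((-9 - 141*(-86) + 131*(-86)² - 1*(-86)*131) + (49465 - 1*(-12/25))) = 1/((-9 + 12126 + 131*7396 + 11266) + (49465 + 12/25)) = 1/((-9 + 12126 + 968876 + 11266) + 1236637/25) = 1/(992259 + 1236637/25) = 1/(26043112/25) = 25/26043112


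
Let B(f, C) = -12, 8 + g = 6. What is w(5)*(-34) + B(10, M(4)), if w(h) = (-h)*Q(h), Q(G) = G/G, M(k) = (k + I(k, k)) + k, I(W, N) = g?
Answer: 158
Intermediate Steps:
g = -2 (g = -8 + 6 = -2)
I(W, N) = -2
M(k) = -2 + 2*k (M(k) = (k - 2) + k = (-2 + k) + k = -2 + 2*k)
Q(G) = 1
w(h) = -h (w(h) = -h*1 = -h)
w(5)*(-34) + B(10, M(4)) = -1*5*(-34) - 12 = -5*(-34) - 12 = 170 - 12 = 158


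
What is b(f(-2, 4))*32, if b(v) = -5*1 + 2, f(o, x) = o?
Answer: -96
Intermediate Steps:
b(v) = -3 (b(v) = -5 + 2 = -3)
b(f(-2, 4))*32 = -3*32 = -96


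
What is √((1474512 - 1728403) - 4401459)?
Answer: 5*I*√186214 ≈ 2157.6*I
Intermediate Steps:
√((1474512 - 1728403) - 4401459) = √(-253891 - 4401459) = √(-4655350) = 5*I*√186214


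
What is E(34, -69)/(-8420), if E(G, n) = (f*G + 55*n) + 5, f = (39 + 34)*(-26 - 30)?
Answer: 71391/4210 ≈ 16.957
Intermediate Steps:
f = -4088 (f = 73*(-56) = -4088)
E(G, n) = 5 - 4088*G + 55*n (E(G, n) = (-4088*G + 55*n) + 5 = 5 - 4088*G + 55*n)
E(34, -69)/(-8420) = (5 - 4088*34 + 55*(-69))/(-8420) = (5 - 138992 - 3795)*(-1/8420) = -142782*(-1/8420) = 71391/4210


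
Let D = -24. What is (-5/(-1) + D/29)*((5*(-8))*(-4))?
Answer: 19360/29 ≈ 667.59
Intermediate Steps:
(-5/(-1) + D/29)*((5*(-8))*(-4)) = (-5/(-1) - 24/29)*((5*(-8))*(-4)) = (-5*(-1) - 24*1/29)*(-40*(-4)) = (5 - 24/29)*160 = (121/29)*160 = 19360/29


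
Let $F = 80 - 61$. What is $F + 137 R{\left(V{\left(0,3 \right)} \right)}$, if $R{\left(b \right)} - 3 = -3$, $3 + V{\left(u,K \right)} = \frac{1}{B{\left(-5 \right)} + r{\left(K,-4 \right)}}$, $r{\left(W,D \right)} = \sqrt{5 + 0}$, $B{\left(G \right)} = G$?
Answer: $19$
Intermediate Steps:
$r{\left(W,D \right)} = \sqrt{5}$
$F = 19$
$V{\left(u,K \right)} = -3 + \frac{1}{-5 + \sqrt{5}}$
$R{\left(b \right)} = 0$ ($R{\left(b \right)} = 3 - 3 = 0$)
$F + 137 R{\left(V{\left(0,3 \right)} \right)} = 19 + 137 \cdot 0 = 19 + 0 = 19$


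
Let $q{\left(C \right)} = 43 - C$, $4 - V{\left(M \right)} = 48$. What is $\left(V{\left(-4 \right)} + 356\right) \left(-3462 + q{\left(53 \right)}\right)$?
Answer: $-1083264$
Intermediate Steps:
$V{\left(M \right)} = -44$ ($V{\left(M \right)} = 4 - 48 = -44$)
$\left(V{\left(-4 \right)} + 356\right) \left(-3462 + q{\left(53 \right)}\right) = \left(-44 + 356\right) \left(-3462 + \left(43 - 53\right)\right) = 312 \left(-3462 + \left(43 - 53\right)\right) = 312 \left(-3462 - 10\right) = 312 \left(-3472\right) = -1083264$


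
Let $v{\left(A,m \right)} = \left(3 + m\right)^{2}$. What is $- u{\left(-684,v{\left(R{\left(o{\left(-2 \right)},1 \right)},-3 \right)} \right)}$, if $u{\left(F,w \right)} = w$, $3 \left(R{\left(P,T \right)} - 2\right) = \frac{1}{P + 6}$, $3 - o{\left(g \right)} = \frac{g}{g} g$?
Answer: $0$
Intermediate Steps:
$o{\left(g \right)} = 3 - g$ ($o{\left(g \right)} = 3 - \frac{g}{g} g = 3 - 1 g = 3 - g$)
$R{\left(P,T \right)} = 2 + \frac{1}{3 \left(6 + P\right)}$ ($R{\left(P,T \right)} = 2 + \frac{1}{3 \left(P + 6\right)} = 2 + \frac{1}{3 \left(6 + P\right)}$)
$- u{\left(-684,v{\left(R{\left(o{\left(-2 \right)},1 \right)},-3 \right)} \right)} = - \left(3 - 3\right)^{2} = - 0^{2} = \left(-1\right) 0 = 0$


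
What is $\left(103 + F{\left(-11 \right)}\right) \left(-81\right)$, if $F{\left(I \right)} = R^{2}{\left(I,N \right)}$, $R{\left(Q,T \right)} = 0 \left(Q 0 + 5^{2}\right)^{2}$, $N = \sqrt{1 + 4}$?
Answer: $-8343$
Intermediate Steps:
$N = \sqrt{5} \approx 2.2361$
$R{\left(Q,T \right)} = 0$ ($R{\left(Q,T \right)} = 0 \left(0 + 25\right)^{2} = 0 \cdot 25^{2} = 0 \cdot 625 = 0$)
$F{\left(I \right)} = 0$ ($F{\left(I \right)} = 0^{2} = 0$)
$\left(103 + F{\left(-11 \right)}\right) \left(-81\right) = \left(103 + 0\right) \left(-81\right) = 103 \left(-81\right) = -8343$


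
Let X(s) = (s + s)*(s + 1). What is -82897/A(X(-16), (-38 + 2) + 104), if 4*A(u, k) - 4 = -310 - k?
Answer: 165794/187 ≈ 886.60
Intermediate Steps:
X(s) = 2*s*(1 + s) (X(s) = (2*s)*(1 + s) = 2*s*(1 + s))
A(u, k) = -153/2 - k/4 (A(u, k) = 1 + (-310 - k)/4 = 1 + (-155/2 - k/4) = -153/2 - k/4)
-82897/A(X(-16), (-38 + 2) + 104) = -82897/(-153/2 - ((-38 + 2) + 104)/4) = -82897/(-153/2 - (-36 + 104)/4) = -82897/(-153/2 - 1/4*68) = -82897/(-153/2 - 17) = -82897/(-187/2) = -82897*(-2/187) = 165794/187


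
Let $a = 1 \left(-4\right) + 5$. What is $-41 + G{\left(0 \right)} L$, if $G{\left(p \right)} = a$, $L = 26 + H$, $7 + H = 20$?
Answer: $-2$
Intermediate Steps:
$H = 13$ ($H = -7 + 20 = 13$)
$L = 39$ ($L = 26 + 13 = 39$)
$a = 1$ ($a = -4 + 5 = 1$)
$G{\left(p \right)} = 1$
$-41 + G{\left(0 \right)} L = -41 + 1 \cdot 39 = -41 + 39 = -2$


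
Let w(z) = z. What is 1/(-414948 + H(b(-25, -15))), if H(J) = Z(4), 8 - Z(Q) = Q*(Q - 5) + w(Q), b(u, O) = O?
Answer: -1/414940 ≈ -2.4100e-6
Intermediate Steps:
Z(Q) = 8 - Q - Q*(-5 + Q) (Z(Q) = 8 - (Q*(Q - 5) + Q) = 8 - (Q*(-5 + Q) + Q) = 8 - (Q + Q*(-5 + Q)) = 8 + (-Q - Q*(-5 + Q)) = 8 - Q - Q*(-5 + Q))
H(J) = 8 (H(J) = 8 - 1*4² + 4*4 = 8 - 1*16 + 16 = 8 - 16 + 16 = 8)
1/(-414948 + H(b(-25, -15))) = 1/(-414948 + 8) = 1/(-414940) = -1/414940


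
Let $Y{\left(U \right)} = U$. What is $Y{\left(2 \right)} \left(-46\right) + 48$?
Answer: $-44$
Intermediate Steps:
$Y{\left(2 \right)} \left(-46\right) + 48 = 2 \left(-46\right) + 48 = -92 + 48 = -44$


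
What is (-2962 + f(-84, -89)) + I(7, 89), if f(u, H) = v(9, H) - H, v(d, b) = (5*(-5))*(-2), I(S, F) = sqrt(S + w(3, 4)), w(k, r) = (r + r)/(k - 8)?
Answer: -2823 + 3*sqrt(15)/5 ≈ -2820.7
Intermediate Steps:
w(k, r) = 2*r/(-8 + k) (w(k, r) = (2*r)/(-8 + k) = 2*r/(-8 + k))
I(S, F) = sqrt(-8/5 + S) (I(S, F) = sqrt(S + 2*4/(-8 + 3)) = sqrt(S + 2*4/(-5)) = sqrt(S + 2*4*(-1/5)) = sqrt(S - 8/5) = sqrt(-8/5 + S))
v(d, b) = 50 (v(d, b) = -25*(-2) = 50)
f(u, H) = 50 - H
(-2962 + f(-84, -89)) + I(7, 89) = (-2962 + (50 - 1*(-89))) + sqrt(-40 + 25*7)/5 = (-2962 + (50 + 89)) + sqrt(-40 + 175)/5 = (-2962 + 139) + sqrt(135)/5 = -2823 + (3*sqrt(15))/5 = -2823 + 3*sqrt(15)/5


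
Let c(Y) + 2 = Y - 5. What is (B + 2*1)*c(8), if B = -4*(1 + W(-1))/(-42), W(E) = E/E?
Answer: 46/21 ≈ 2.1905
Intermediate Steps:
W(E) = 1
c(Y) = -7 + Y (c(Y) = -2 + (Y - 5) = -2 + (-5 + Y) = -7 + Y)
B = 4/21 (B = -4*(1 + 1)/(-42) = -4*2*(-1/42) = -8*(-1/42) = 4/21 ≈ 0.19048)
(B + 2*1)*c(8) = (4/21 + 2*1)*(-7 + 8) = (4/21 + 2)*1 = (46/21)*1 = 46/21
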